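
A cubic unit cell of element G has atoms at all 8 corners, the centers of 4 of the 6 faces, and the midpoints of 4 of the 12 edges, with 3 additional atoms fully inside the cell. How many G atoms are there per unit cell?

7

Corner atoms are shared by 8 cells (1/8 each), face atoms by 2 (1/2 each), edge atoms by 4 (1/4 each), interior atoms are unshared.
Net atoms = 8 × 1/8 + 4 × 1/2 + 4 × 1/4 + 3 = 1 + 2 + 1 + 3 = 7.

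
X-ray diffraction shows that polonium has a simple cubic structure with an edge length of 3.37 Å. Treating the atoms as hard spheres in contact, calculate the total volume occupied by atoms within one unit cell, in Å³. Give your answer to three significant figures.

20.0 Å³

In a simple cubic lattice atoms touch along the cell edge, so a = 2r, so r = 0.5000a = 1.685 Å.
V_atoms = Z × (4/3)πr³ = 1 × (4/3)π × (1.685)³ = 20.0 Å³.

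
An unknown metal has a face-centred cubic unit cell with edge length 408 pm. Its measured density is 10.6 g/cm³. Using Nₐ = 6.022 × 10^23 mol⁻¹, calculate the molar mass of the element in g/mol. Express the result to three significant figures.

An FCC cell has Z = 4 atoms; a = 4.080 × 10^-8 cm.
M = ρ·N_A·a³/Z = 10.6 × 6.022 × 10²³ × 6.792 × 10^-23 / 4 = 108 g/mol.

108 g/mol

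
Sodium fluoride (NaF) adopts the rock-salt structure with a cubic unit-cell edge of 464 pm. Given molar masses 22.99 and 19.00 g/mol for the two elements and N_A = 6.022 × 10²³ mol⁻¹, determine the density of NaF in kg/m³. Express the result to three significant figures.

The rock-salt structure contains Z = 4 formula units per cell; M(NaF) = 22.99 + 19.00 = 41.99 g/mol.
a³ = (4.640 × 10^-8 cm)³ = 9.990 × 10^-23 cm³.
ρ = 4 × 41.99 / (6.022 × 10²³ × 9.990 × 10^-23) = 2.792 g/cm³ = 2790 kg/m³.

2790 kg/m³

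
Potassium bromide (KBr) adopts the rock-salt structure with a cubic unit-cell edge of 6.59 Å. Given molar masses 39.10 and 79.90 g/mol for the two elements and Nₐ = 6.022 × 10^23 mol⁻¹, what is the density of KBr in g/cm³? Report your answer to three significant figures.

The rock-salt structure contains Z = 4 formula units per cell; M(KBr) = 39.10 + 79.90 = 119.0 g/mol.
a³ = (6.590 × 10^-8 cm)³ = 2.862 × 10^-22 cm³.
ρ = 4 × 119.0 / (6.022 × 10²³ × 2.862 × 10^-22) = 2.762 g/cm³.

2.76 g/cm³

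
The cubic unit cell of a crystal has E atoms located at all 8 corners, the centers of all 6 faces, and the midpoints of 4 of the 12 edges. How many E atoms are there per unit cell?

Corner atoms are shared by 8 cells (1/8 each), face atoms by 2 (1/2 each), edge atoms by 4 (1/4 each).
Net atoms = 8 × 1/8 + 6 × 1/2 + 4 × 1/4 = 1 + 3 + 1 = 5.

5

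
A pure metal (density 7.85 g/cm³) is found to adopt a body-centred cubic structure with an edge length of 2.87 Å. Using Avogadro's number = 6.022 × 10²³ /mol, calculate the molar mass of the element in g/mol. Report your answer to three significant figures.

55.9 g/mol

A BCC cell has Z = 2 atoms; a = 2.870 × 10^-8 cm.
M = ρ·N_A·a³/Z = 7.85 × 6.022 × 10²³ × 2.364 × 10^-23 / 2 = 55.9 g/mol.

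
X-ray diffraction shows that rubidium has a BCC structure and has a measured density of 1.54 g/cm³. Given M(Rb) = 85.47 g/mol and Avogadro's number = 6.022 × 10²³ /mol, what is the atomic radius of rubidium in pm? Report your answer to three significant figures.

246 pm

For a BCC cell (Z = 2), a³ = Z·M/(N_A·ρ) = 2 × 85.47 / (6.022 × 10²³ × 1.540) = 1.843 × 10^-22 cm³, so a = 5.691 × 10^-8 cm = 569.1 pm.
Atoms touch along the body diagonal, so √3·a = 4r, so r = 0.4330 × a = 246 pm.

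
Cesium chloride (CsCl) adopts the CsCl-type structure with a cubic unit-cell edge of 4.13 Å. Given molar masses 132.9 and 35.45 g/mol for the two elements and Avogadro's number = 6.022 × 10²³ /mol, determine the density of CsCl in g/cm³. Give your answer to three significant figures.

3.97 g/cm³

The CsCl-type structure contains Z = 1 formula unit per cell; M(CsCl) = 132.9 + 35.45 = 168.35 g/mol.
a³ = (4.130 × 10^-8 cm)³ = 7.044 × 10^-23 cm³.
ρ = 1 × 168.35 / (6.022 × 10²³ × 7.044 × 10^-23) = 3.968 g/cm³.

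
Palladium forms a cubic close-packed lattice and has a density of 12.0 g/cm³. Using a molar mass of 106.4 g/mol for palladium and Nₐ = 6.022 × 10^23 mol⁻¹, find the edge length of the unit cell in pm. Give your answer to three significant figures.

389 pm

With Z = 4 atoms per FCC cell, a³ = Z·M/(N_A·ρ) = 4 × 106.4 / (6.022 × 10²³ × 12.00 g/cm³) = 5.890 × 10^-23 cm³.
a = (5.890 × 10^-23)^(1/3) = 3.891 × 10^-8 cm = 389 pm.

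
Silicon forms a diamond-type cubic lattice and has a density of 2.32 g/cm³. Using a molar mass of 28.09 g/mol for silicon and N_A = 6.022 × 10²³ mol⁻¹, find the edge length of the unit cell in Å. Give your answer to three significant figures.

With Z = 8 atoms per diamond cubic cell, a³ = Z·M/(N_A·ρ) = 8 × 28.09 / (6.022 × 10²³ × 2.320 g/cm³) = 1.608 × 10^-22 cm³.
a = (1.608 × 10^-22)^(1/3) = 5.438 × 10^-8 cm = 5.44 Å.

5.44 Å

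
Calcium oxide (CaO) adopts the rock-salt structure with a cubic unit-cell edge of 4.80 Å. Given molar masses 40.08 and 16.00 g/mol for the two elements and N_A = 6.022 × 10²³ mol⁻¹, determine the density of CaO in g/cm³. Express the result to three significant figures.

The rock-salt structure contains Z = 4 formula units per cell; M(CaO) = 40.08 + 16.00 = 56.08 g/mol.
a³ = (4.800 × 10^-8 cm)³ = 1.106 × 10^-22 cm³.
ρ = 4 × 56.08 / (6.022 × 10²³ × 1.106 × 10^-22) = 3.368 g/cm³.

3.37 g/cm³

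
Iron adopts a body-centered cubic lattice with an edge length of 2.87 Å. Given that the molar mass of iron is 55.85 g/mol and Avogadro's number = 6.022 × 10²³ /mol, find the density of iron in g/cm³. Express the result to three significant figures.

7.85 g/cm³

A BCC unit cell contains Z = 2 atoms.
Cell volume: a³ = (2.87 Å)³ = (2.870 × 10^-8 cm)³ = 2.364 × 10^-23 cm³.
ρ = Z·M/(N_A·a³) = 2 × 55.85 / (6.022 × 10²³ × 2.364 × 10^-23) = 7.846 g/cm³.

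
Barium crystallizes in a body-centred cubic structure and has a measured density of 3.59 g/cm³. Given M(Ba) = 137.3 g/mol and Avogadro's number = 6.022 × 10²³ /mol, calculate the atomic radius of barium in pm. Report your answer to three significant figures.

For a BCC cell (Z = 2), a³ = Z·M/(N_A·ρ) = 2 × 137.3 / (6.022 × 10²³ × 3.590) = 1.270 × 10^-22 cm³, so a = 5.027 × 10^-8 cm = 502.7 pm.
Atoms touch along the body diagonal, so √3·a = 4r, so r = 0.4330 × a = 218 pm.

218 pm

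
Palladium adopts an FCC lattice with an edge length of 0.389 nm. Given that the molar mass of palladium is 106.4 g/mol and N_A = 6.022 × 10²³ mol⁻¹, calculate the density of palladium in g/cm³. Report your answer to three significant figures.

An FCC unit cell contains Z = 4 atoms.
Cell volume: a³ = (0.389 nm)³ = (3.890 × 10^-8 cm)³ = 5.886 × 10^-23 cm³.
ρ = Z·M/(N_A·a³) = 4 × 106.4 / (6.022 × 10²³ × 5.886 × 10^-23) = 12.01 g/cm³.

12.0 g/cm³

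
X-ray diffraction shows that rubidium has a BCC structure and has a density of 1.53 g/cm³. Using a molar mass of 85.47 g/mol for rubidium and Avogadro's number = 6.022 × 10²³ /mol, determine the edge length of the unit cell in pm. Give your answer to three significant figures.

With Z = 2 atoms per BCC cell, a³ = Z·M/(N_A·ρ) = 2 × 85.47 / (6.022 × 10²³ × 1.530 g/cm³) = 1.855 × 10^-22 cm³.
a = (1.855 × 10^-22)^(1/3) = 5.703 × 10^-8 cm = 570 pm.

570 pm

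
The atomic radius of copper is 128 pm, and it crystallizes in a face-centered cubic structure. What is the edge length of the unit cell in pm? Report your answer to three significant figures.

362 pm

In an FCC lattice, atoms touch along the face diagonal, so √2·a = 4r.
a = 4r/√2 = 4 × 128 / 1.4142 = 362 pm.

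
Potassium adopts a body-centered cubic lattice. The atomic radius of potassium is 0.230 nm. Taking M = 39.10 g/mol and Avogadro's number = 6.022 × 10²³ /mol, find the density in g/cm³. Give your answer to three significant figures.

In a BCC lattice, atoms touch along the body diagonal, so √3·a = 4r, giving a = 0.5312 nm = 5.312 × 10^-8 cm.
With Z = 2, ρ = Z·M/(N_A·a³) = 2 × 39.10 / (6.022 × 10²³ × 1.499 × 10^-22) = 0.8665 g/cm³.

0.867 g/cm³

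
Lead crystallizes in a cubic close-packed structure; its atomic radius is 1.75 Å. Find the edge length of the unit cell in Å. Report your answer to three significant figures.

In an FCC lattice, atoms touch along the face diagonal, so √2·a = 4r.
a = 4r/√2 = 4 × 1.75 / 1.4142 = 4.95 Å.

4.95 Å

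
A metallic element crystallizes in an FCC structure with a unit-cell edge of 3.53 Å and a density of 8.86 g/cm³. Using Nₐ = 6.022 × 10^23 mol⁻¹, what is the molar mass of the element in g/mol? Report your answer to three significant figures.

58.7 g/mol

An FCC cell has Z = 4 atoms; a = 3.530 × 10^-8 cm.
M = ρ·N_A·a³/Z = 8.86 × 6.022 × 10²³ × 4.399 × 10^-23 / 4 = 58.7 g/mol.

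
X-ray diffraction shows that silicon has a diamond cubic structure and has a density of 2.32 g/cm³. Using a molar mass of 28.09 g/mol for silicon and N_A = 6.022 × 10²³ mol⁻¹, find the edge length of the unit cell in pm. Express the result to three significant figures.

With Z = 8 atoms per diamond cubic cell, a³ = Z·M/(N_A·ρ) = 8 × 28.09 / (6.022 × 10²³ × 2.320 g/cm³) = 1.608 × 10^-22 cm³.
a = (1.608 × 10^-22)^(1/3) = 5.438 × 10^-8 cm = 544 pm.

544 pm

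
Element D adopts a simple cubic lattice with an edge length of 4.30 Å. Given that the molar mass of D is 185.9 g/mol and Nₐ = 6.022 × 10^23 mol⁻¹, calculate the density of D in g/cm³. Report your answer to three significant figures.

A simple cubic unit cell contains Z = 1 atom.
Cell volume: a³ = (4.30 Å)³ = (4.300 × 10^-8 cm)³ = 7.951 × 10^-23 cm³.
ρ = Z·M/(N_A·a³) = 1 × 185.9 / (6.022 × 10²³ × 7.951 × 10^-23) = 3.883 g/cm³.

3.88 g/cm³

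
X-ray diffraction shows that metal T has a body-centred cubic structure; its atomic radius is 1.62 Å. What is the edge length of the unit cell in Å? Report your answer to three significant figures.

3.74 Å

In a BCC lattice, atoms touch along the body diagonal, so √3·a = 4r.
a = 4r/√3 = 4 × 1.62 / 1.7321 = 3.74 Å.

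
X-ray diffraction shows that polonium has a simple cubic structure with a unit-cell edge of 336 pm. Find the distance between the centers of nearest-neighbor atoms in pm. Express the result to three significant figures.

In a simple cubic structure, atoms touch along the cell edge, so a = 2r; the nearest-neighbor distance equals 2r = 1.000·a.
d = 1.000 × 336 = 336 pm.

336 pm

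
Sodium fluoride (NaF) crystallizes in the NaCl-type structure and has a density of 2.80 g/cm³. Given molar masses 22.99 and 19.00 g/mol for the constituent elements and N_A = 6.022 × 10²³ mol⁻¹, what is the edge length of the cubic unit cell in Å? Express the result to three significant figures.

M(NaF) = 41.99 g/mol; Z = 4 formula units per cell.
a³ = Z·M/(N_A·ρ) = 4 × 41.99 / (6.022 × 10²³ × 2.80) = 9.961 × 10^-23 cm³, so a = 4.636 × 10^-8 cm = 4.64 Å.

4.64 Å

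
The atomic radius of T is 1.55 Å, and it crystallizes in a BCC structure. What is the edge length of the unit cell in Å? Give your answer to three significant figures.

3.58 Å

In a BCC lattice, atoms touch along the body diagonal, so √3·a = 4r.
a = 4r/√3 = 4 × 1.55 / 1.7321 = 3.58 Å.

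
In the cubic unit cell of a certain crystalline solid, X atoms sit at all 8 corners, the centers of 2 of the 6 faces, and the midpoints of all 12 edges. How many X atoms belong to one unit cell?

5

Corner atoms are shared by 8 cells (1/8 each), face atoms by 2 (1/2 each), edge atoms by 4 (1/4 each).
Net atoms = 8 × 1/8 + 2 × 1/2 + 12 × 1/4 = 1 + 1 + 3 = 5.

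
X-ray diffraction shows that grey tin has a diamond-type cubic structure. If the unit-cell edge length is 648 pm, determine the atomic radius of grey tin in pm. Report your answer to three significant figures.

140 pm

In a diamond cubic lattice, nearest neighbors lie along the body diagonal with √3·a = 8r.
r = √3·a/8 = 1.7321 × 648 / 8 = 140 pm.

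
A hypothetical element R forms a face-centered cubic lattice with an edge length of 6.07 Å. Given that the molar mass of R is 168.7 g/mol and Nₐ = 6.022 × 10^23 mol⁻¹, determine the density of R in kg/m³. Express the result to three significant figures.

An FCC unit cell contains Z = 4 atoms.
Cell volume: a³ = (6.07 Å)³ = (6.070 × 10^-8 cm)³ = 2.236 × 10^-22 cm³.
ρ = Z·M/(N_A·a³) = 4 × 168.7 / (6.022 × 10²³ × 2.236 × 10^-22) = 5.010 g/cm³ = 5010 kg/m³.

5010 kg/m³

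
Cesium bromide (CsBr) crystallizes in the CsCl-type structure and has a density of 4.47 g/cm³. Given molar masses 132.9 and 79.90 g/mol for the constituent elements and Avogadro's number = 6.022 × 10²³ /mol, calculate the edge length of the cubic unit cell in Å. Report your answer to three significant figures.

M(CsBr) = 212.8 g/mol; Z = 1 formula unit per cell.
a³ = Z·M/(N_A·ρ) = 1 × 212.8 / (6.022 × 10²³ × 4.47) = 7.905 × 10^-23 cm³, so a = 4.292 × 10^-8 cm = 4.29 Å.

4.29 Å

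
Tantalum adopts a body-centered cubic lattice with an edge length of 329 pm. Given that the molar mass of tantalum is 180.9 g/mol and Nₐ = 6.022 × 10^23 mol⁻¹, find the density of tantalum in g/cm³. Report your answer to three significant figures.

A BCC unit cell contains Z = 2 atoms.
Cell volume: a³ = (329 pm)³ = (3.290 × 10^-8 cm)³ = 3.561 × 10^-23 cm³.
ρ = Z·M/(N_A·a³) = 2 × 180.9 / (6.022 × 10²³ × 3.561 × 10^-23) = 16.87 g/cm³.

16.9 g/cm³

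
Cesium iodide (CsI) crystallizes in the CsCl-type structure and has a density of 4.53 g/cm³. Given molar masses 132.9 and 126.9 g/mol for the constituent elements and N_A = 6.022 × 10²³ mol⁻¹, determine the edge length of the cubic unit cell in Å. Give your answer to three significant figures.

M(CsI) = 259.8 g/mol; Z = 1 formula unit per cell.
a³ = Z·M/(N_A·ρ) = 1 × 259.8 / (6.022 × 10²³ × 4.53) = 9.524 × 10^-23 cm³, so a = 4.567 × 10^-8 cm = 4.57 Å.

4.57 Å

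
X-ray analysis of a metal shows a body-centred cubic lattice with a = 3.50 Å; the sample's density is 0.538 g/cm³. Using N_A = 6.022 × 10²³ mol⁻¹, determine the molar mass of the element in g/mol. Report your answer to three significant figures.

6.95 g/mol

A BCC cell has Z = 2 atoms; a = 3.500 × 10^-8 cm.
M = ρ·N_A·a³/Z = 0.538 × 6.022 × 10²³ × 4.288 × 10^-23 / 2 = 6.95 g/mol.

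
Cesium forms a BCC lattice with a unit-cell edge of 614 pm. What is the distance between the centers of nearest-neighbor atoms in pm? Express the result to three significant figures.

532 pm

In a BCC structure, atoms touch along the body diagonal, so √3·a = 4r; the nearest-neighbor distance equals 2r = 0.8660·a.
d = 0.8660 × 614 = 532 pm.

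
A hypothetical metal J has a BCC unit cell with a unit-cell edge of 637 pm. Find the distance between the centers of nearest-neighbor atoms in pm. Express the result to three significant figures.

In a BCC structure, atoms touch along the body diagonal, so √3·a = 4r; the nearest-neighbor distance equals 2r = 0.8660·a.
d = 0.8660 × 637 = 552 pm.

552 pm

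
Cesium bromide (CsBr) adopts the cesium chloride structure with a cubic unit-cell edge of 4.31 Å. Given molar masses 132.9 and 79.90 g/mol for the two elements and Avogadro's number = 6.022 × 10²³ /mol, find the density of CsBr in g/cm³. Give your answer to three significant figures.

4.41 g/cm³

The cesium chloride structure contains Z = 1 formula unit per cell; M(CsBr) = 132.9 + 79.90 = 212.8 g/mol.
a³ = (4.310 × 10^-8 cm)³ = 8.006 × 10^-23 cm³.
ρ = 1 × 212.8 / (6.022 × 10²³ × 8.006 × 10^-23) = 4.414 g/cm³.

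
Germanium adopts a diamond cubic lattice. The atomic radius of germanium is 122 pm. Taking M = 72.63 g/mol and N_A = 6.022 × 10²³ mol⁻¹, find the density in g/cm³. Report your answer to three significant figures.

5.39 g/cm³

In a diamond cubic lattice, nearest neighbors lie along the body diagonal with √3·a = 8r, giving a = 563.5 pm = 5.635 × 10^-8 cm.
With Z = 8, ρ = Z·M/(N_A·a³) = 8 × 72.63 / (6.022 × 10²³ × 1.789 × 10^-22) = 5.393 g/cm³.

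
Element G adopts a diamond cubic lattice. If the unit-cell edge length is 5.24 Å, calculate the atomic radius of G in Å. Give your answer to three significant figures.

In a diamond cubic lattice, nearest neighbors lie along the body diagonal with √3·a = 8r.
r = √3·a/8 = 1.7321 × 5.24 / 8 = 1.13 Å.

1.13 Å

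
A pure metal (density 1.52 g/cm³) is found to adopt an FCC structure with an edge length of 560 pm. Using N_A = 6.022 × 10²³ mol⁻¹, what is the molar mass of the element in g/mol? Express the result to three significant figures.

An FCC cell has Z = 4 atoms; a = 5.600 × 10^-8 cm.
M = ρ·N_A·a³/Z = 1.52 × 6.022 × 10²³ × 1.756 × 10^-22 / 4 = 40.2 g/mol.

40.2 g/mol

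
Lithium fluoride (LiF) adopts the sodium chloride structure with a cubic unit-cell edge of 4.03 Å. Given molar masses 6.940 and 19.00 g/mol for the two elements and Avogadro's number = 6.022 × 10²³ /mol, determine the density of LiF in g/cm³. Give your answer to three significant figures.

The sodium chloride structure contains Z = 4 formula units per cell; M(LiF) = 6.940 + 19.00 = 25.94 g/mol.
a³ = (4.030 × 10^-8 cm)³ = 6.545 × 10^-23 cm³.
ρ = 4 × 25.94 / (6.022 × 10²³ × 6.545 × 10^-23) = 2.633 g/cm³.

2.63 g/cm³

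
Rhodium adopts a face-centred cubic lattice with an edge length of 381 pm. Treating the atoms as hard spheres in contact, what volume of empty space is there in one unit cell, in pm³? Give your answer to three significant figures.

In an FCC lattice atoms touch along the face diagonal, so √2·a = 4r, so r = 0.3536a = 134.7 pm.
V_cell = a³ = 5.531 × 10^7 pm³; V_atoms = 4 × (4/3)πr³ = 4.095 × 10^7 pm³.
Empty space = 5.531 × 10^7 − 4.095 × 10^7 = 1.44 × 10^7 pm³.

1.44 × 10^7 pm³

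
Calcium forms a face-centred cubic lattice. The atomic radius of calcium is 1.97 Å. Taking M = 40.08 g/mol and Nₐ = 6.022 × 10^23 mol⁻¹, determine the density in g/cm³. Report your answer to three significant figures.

1.54 g/cm³

In an FCC lattice, atoms touch along the face diagonal, so √2·a = 4r, giving a = 5.572 Å = 5.572 × 10^-8 cm.
With Z = 4, ρ = Z·M/(N_A·a³) = 4 × 40.08 / (6.022 × 10²³ × 1.730 × 10^-22) = 1.539 g/cm³.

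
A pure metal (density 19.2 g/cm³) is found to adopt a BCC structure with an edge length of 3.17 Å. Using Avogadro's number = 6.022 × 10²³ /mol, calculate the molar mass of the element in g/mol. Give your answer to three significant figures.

A BCC cell has Z = 2 atoms; a = 3.170 × 10^-8 cm.
M = ρ·N_A·a³/Z = 19.2 × 6.022 × 10²³ × 3.186 × 10^-23 / 2 = 184 g/mol.

184 g/mol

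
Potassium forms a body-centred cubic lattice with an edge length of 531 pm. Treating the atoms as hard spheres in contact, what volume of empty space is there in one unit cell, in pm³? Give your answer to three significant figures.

In a BCC lattice atoms touch along the body diagonal, so √3·a = 4r, so r = 0.4330a = 229.9 pm.
V_cell = a³ = 1.497 × 10^8 pm³; V_atoms = 2 × (4/3)πr³ = 1.018 × 10^8 pm³.
Empty space = 1.497 × 10^8 − 1.018 × 10^8 = 4.79 × 10^7 pm³.

4.79 × 10^7 pm³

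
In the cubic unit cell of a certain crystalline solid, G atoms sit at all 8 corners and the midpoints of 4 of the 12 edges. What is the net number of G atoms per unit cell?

2

Corner atoms are shared by 8 cells (1/8 each), edge atoms by 4 (1/4 each).
Net atoms = 8 × 1/8 + 4 × 1/4 = 1 + 1 = 2.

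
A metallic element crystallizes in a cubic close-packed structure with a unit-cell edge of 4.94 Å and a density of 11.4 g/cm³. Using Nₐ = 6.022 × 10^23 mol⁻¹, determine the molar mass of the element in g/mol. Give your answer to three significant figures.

An FCC cell has Z = 4 atoms; a = 4.940 × 10^-8 cm.
M = ρ·N_A·a³/Z = 11.4 × 6.022 × 10²³ × 1.206 × 10^-22 / 4 = 207 g/mol.

207 g/mol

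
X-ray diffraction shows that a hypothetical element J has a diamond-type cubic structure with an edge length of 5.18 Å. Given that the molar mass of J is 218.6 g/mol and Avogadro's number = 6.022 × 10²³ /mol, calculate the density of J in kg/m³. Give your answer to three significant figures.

20900 kg/m³

A diamond cubic unit cell contains Z = 8 atoms.
Cell volume: a³ = (5.18 Å)³ = (5.180 × 10^-8 cm)³ = 1.390 × 10^-22 cm³.
ρ = Z·M/(N_A·a³) = 8 × 218.6 / (6.022 × 10²³ × 1.390 × 10^-22) = 20.89 g/cm³ = 20900 kg/m³.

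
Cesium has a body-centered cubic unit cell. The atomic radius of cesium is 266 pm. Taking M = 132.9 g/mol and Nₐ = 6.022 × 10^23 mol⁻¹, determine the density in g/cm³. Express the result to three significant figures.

1.90 g/cm³

In a BCC lattice, atoms touch along the body diagonal, so √3·a = 4r, giving a = 614.3 pm = 6.143 × 10^-8 cm.
With Z = 2, ρ = Z·M/(N_A·a³) = 2 × 132.9 / (6.022 × 10²³ × 2.318 × 10^-22) = 1.904 g/cm³.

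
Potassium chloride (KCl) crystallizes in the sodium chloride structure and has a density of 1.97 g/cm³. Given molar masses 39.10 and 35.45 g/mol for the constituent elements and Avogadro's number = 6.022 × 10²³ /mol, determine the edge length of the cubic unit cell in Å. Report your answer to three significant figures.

6.31 Å

M(KCl) = 74.55 g/mol; Z = 4 formula units per cell.
a³ = Z·M/(N_A·ρ) = 4 × 74.55 / (6.022 × 10²³ × 1.97) = 2.514 × 10^-22 cm³, so a = 6.311 × 10^-8 cm = 6.31 Å.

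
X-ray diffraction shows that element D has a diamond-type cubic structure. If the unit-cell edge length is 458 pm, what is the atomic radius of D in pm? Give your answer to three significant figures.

In a diamond cubic lattice, nearest neighbors lie along the body diagonal with √3·a = 8r.
r = √3·a/8 = 1.7321 × 458 / 8 = 99.2 pm.

99.2 pm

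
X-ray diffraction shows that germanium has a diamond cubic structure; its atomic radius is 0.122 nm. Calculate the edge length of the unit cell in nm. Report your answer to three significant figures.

0.563 nm

In a diamond cubic lattice, nearest neighbors lie along the body diagonal with √3·a = 8r.
a = 8r/√3 = 8 × 0.122 / 1.7321 = 0.563 nm.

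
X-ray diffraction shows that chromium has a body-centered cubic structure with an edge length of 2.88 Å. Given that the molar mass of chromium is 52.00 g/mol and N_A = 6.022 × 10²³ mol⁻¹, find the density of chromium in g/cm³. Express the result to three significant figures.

A BCC unit cell contains Z = 2 atoms.
Cell volume: a³ = (2.88 Å)³ = (2.880 × 10^-8 cm)³ = 2.389 × 10^-23 cm³.
ρ = Z·M/(N_A·a³) = 2 × 52.00 / (6.022 × 10²³ × 2.389 × 10^-23) = 7.230 g/cm³.

7.23 g/cm³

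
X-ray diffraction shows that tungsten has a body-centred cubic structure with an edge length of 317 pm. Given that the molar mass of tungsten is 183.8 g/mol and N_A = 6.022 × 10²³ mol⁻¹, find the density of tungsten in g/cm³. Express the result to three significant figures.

A BCC unit cell contains Z = 2 atoms.
Cell volume: a³ = (317 pm)³ = (3.170 × 10^-8 cm)³ = 3.186 × 10^-23 cm³.
ρ = Z·M/(N_A·a³) = 2 × 183.8 / (6.022 × 10²³ × 3.186 × 10^-23) = 19.16 g/cm³.

19.2 g/cm³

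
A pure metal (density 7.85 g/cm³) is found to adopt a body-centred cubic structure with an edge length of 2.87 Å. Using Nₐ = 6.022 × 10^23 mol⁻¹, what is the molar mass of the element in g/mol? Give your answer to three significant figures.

A BCC cell has Z = 2 atoms; a = 2.870 × 10^-8 cm.
M = ρ·N_A·a³/Z = 7.85 × 6.022 × 10²³ × 2.364 × 10^-23 / 2 = 55.9 g/mol.

55.9 g/mol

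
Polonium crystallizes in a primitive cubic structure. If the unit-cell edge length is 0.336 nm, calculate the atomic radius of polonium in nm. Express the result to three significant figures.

0.168 nm

In a simple cubic lattice, atoms touch along the cell edge, so a = 2r.
r = a/2 = 0.336/2 = 0.168 nm.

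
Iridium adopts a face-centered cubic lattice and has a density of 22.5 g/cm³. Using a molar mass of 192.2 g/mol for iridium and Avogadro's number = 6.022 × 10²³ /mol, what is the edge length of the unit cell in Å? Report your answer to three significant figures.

With Z = 4 atoms per FCC cell, a³ = Z·M/(N_A·ρ) = 4 × 192.2 / (6.022 × 10²³ × 22.50 g/cm³) = 5.674 × 10^-23 cm³.
a = (5.674 × 10^-23)^(1/3) = 3.843 × 10^-8 cm = 3.84 Å.

3.84 Å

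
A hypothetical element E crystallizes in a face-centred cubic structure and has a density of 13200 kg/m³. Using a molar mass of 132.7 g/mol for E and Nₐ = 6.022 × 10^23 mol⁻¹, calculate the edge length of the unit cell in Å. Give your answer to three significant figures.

4.06 Å

With Z = 4 atoms per FCC cell, a³ = Z·M/(N_A·ρ) = 4 × 132.7 / (6.022 × 10²³ × 13.20 g/cm³) = 6.678 × 10^-23 cm³.
a = (6.678 × 10^-23)^(1/3) = 4.057 × 10^-8 cm = 4.06 Å.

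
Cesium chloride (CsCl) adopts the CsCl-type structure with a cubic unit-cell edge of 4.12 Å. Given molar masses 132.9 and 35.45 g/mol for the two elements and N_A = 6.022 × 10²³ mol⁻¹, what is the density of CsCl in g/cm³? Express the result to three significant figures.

The CsCl-type structure contains Z = 1 formula unit per cell; M(CsCl) = 132.9 + 35.45 = 168.35 g/mol.
a³ = (4.120 × 10^-8 cm)³ = 6.993 × 10^-23 cm³.
ρ = 1 × 168.35 / (6.022 × 10²³ × 6.993 × 10^-23) = 3.997 g/cm³.

4.00 g/cm³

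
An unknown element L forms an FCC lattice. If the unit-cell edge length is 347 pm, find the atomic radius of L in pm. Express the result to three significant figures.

In an FCC lattice, atoms touch along the face diagonal, so √2·a = 4r.
r = √2·a/4 = 1.4142 × 347 / 4 = 123 pm.

123 pm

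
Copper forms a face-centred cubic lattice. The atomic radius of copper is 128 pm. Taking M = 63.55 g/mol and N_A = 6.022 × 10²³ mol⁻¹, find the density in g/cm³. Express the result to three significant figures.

8.90 g/cm³

In an FCC lattice, atoms touch along the face diagonal, so √2·a = 4r, giving a = 362.0 pm = 3.620 × 10^-8 cm.
With Z = 4, ρ = Z·M/(N_A·a³) = 4 × 63.55 / (6.022 × 10²³ × 4.745 × 10^-23) = 8.895 g/cm³.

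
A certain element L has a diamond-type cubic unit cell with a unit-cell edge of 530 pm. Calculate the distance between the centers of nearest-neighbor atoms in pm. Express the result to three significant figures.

In a diamond cubic structure, nearest neighbors lie along the body diagonal with √3·a = 8r; the nearest-neighbor distance equals 2r = 0.4330·a.
d = 0.4330 × 530 = 229 pm.

229 pm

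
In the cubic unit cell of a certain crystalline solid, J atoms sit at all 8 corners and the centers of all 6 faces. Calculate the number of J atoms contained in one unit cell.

4

Corner atoms are shared by 8 cells (1/8 each), face atoms by 2 (1/2 each).
Net atoms = 8 × 1/8 + 6 × 1/2 = 1 + 3 = 4.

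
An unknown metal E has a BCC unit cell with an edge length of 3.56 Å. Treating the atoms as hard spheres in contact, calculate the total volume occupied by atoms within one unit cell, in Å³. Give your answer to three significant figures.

30.7 Å³

In a BCC lattice atoms touch along the body diagonal, so √3·a = 4r, so r = 0.4330a = 1.542 Å.
V_atoms = Z × (4/3)πr³ = 2 × (4/3)π × (1.542)³ = 30.7 Å³.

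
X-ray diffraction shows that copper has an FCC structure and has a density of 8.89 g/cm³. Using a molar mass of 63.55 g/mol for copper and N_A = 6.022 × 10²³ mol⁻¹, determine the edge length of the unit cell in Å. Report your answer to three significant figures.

With Z = 4 atoms per FCC cell, a³ = Z·M/(N_A·ρ) = 4 × 63.55 / (6.022 × 10²³ × 8.890 g/cm³) = 4.748 × 10^-23 cm³.
a = (4.748 × 10^-23)^(1/3) = 3.621 × 10^-8 cm = 3.62 Å.

3.62 Å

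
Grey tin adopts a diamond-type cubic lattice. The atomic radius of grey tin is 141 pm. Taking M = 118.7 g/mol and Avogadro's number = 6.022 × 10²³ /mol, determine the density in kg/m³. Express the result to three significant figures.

5710 kg/m³

In a diamond cubic lattice, nearest neighbors lie along the body diagonal with √3·a = 8r, giving a = 651.3 pm = 6.513 × 10^-8 cm.
With Z = 8, ρ = Z·M/(N_A·a³) = 8 × 118.7 / (6.022 × 10²³ × 2.762 × 10^-22) = 5.709 g/cm³ = 5710 kg/m³.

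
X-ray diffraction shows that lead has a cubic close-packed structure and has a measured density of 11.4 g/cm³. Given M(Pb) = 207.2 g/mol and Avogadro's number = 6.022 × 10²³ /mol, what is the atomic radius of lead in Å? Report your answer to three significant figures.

For an FCC cell (Z = 4), a³ = Z·M/(N_A·ρ) = 4 × 207.2 / (6.022 × 10²³ × 11.40) = 1.207 × 10^-22 cm³, so a = 4.942 × 10^-8 cm = 4.942 Å.
Atoms touch along the face diagonal, so √2·a = 4r, so r = 0.3536 × a = 1.75 Å.

1.75 Å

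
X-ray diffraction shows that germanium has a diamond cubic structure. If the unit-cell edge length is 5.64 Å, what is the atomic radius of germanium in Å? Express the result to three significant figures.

In a diamond cubic lattice, nearest neighbors lie along the body diagonal with √3·a = 8r.
r = √3·a/8 = 1.7321 × 5.64 / 8 = 1.22 Å.

1.22 Å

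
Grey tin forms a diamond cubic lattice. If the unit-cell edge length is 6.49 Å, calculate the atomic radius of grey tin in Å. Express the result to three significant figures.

In a diamond cubic lattice, nearest neighbors lie along the body diagonal with √3·a = 8r.
r = √3·a/8 = 1.7321 × 6.49 / 8 = 1.41 Å.

1.41 Å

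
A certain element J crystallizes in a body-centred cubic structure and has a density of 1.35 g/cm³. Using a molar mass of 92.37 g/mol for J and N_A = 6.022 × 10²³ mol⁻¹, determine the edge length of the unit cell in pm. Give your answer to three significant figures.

610 pm

With Z = 2 atoms per BCC cell, a³ = Z·M/(N_A·ρ) = 2 × 92.37 / (6.022 × 10²³ × 1.350 g/cm³) = 2.272 × 10^-22 cm³.
a = (2.272 × 10^-22)^(1/3) = 6.102 × 10^-8 cm = 610 pm.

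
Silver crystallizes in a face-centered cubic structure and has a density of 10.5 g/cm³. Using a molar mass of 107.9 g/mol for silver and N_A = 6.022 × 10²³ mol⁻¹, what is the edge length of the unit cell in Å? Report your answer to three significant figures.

4.09 Å

With Z = 4 atoms per FCC cell, a³ = Z·M/(N_A·ρ) = 4 × 107.9 / (6.022 × 10²³ × 10.50 g/cm³) = 6.826 × 10^-23 cm³.
a = (6.826 × 10^-23)^(1/3) = 4.087 × 10^-8 cm = 4.09 Å.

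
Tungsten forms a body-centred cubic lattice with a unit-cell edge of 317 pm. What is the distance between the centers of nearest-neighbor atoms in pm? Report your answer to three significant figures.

In a BCC structure, atoms touch along the body diagonal, so √3·a = 4r; the nearest-neighbor distance equals 2r = 0.8660·a.
d = 0.8660 × 317 = 275 pm.

275 pm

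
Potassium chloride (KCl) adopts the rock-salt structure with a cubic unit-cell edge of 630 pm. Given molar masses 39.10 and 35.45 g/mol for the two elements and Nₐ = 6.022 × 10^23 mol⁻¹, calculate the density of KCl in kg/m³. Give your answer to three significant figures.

The rock-salt structure contains Z = 4 formula units per cell; M(KCl) = 39.10 + 35.45 = 74.55 g/mol.
a³ = (6.300 × 10^-8 cm)³ = 2.500 × 10^-22 cm³.
ρ = 4 × 74.55 / (6.022 × 10²³ × 2.500 × 10^-22) = 1.980 g/cm³ = 1980 kg/m³.

1980 kg/m³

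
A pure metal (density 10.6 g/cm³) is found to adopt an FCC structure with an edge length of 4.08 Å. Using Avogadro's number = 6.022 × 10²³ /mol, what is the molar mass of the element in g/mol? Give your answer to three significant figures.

An FCC cell has Z = 4 atoms; a = 4.080 × 10^-8 cm.
M = ρ·N_A·a³/Z = 10.6 × 6.022 × 10²³ × 6.792 × 10^-23 / 4 = 108 g/mol.

108 g/mol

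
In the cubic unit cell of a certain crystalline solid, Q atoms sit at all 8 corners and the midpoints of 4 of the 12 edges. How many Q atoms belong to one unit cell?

2

Corner atoms are shared by 8 cells (1/8 each), edge atoms by 4 (1/4 each).
Net atoms = 8 × 1/8 + 4 × 1/4 = 1 + 1 = 2.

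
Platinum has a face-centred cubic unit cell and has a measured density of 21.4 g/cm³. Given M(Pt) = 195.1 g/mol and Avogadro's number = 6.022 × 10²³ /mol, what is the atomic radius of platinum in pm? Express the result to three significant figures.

139 pm

For an FCC cell (Z = 4), a³ = Z·M/(N_A·ρ) = 4 × 195.1 / (6.022 × 10²³ × 21.40) = 6.056 × 10^-23 cm³, so a = 3.927 × 10^-8 cm = 392.7 pm.
Atoms touch along the face diagonal, so √2·a = 4r, so r = 0.3536 × a = 139 pm.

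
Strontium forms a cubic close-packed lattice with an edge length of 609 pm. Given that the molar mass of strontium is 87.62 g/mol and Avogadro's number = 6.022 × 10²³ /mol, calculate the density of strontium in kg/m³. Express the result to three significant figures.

An FCC unit cell contains Z = 4 atoms.
Cell volume: a³ = (609 pm)³ = (6.090 × 10^-8 cm)³ = 2.259 × 10^-22 cm³.
ρ = Z·M/(N_A·a³) = 4 × 87.62 / (6.022 × 10²³ × 2.259 × 10^-22) = 2.577 g/cm³ = 2580 kg/m³.

2580 kg/m³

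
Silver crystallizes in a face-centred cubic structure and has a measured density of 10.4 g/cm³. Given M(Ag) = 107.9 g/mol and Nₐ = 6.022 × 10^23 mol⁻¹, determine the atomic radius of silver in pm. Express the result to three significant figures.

145 pm

For an FCC cell (Z = 4), a³ = Z·M/(N_A·ρ) = 4 × 107.9 / (6.022 × 10²³ × 10.40) = 6.891 × 10^-23 cm³, so a = 4.100 × 10^-8 cm = 410.0 pm.
Atoms touch along the face diagonal, so √2·a = 4r, so r = 0.3536 × a = 145 pm.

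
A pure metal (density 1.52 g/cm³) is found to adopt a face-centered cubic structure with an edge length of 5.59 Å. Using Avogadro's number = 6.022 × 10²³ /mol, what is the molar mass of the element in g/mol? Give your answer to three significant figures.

An FCC cell has Z = 4 atoms; a = 5.590 × 10^-8 cm.
M = ρ·N_A·a³/Z = 1.52 × 6.022 × 10²³ × 1.747 × 10^-22 / 4 = 40.0 g/mol.

40.0 g/mol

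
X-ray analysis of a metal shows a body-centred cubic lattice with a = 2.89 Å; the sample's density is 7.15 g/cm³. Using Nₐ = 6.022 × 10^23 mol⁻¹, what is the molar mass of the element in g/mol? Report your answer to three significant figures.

A BCC cell has Z = 2 atoms; a = 2.890 × 10^-8 cm.
M = ρ·N_A·a³/Z = 7.15 × 6.022 × 10²³ × 2.414 × 10^-23 / 2 = 52.0 g/mol.

52.0 g/mol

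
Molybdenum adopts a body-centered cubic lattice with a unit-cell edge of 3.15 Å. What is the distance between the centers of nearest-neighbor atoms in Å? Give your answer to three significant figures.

In a BCC structure, atoms touch along the body diagonal, so √3·a = 4r; the nearest-neighbor distance equals 2r = 0.8660·a.
d = 0.8660 × 3.15 = 2.73 Å.

2.73 Å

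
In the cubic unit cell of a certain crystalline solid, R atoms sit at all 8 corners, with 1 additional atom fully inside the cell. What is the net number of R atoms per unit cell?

2

Corner atoms are shared by 8 cells (1/8 each), interior atoms are unshared.
Net atoms = 8 × 1/8 + 1 = 1 + 1 = 2.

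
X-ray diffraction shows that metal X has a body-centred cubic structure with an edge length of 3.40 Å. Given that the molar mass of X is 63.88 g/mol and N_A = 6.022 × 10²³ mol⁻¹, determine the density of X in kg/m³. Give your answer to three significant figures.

A BCC unit cell contains Z = 2 atoms.
Cell volume: a³ = (3.40 Å)³ = (3.400 × 10^-8 cm)³ = 3.930 × 10^-23 cm³.
ρ = Z·M/(N_A·a³) = 2 × 63.88 / (6.022 × 10²³ × 3.930 × 10^-23) = 5.398 g/cm³ = 5400 kg/m³.

5400 kg/m³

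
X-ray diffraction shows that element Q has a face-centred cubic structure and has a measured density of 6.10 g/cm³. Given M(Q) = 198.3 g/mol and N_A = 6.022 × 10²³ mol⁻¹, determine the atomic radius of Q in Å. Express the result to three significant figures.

2.12 Å

For an FCC cell (Z = 4), a³ = Z·M/(N_A·ρ) = 4 × 198.3 / (6.022 × 10²³ × 6.100) = 2.159 × 10^-22 cm³, so a = 5.999 × 10^-8 cm = 5.999 Å.
Atoms touch along the face diagonal, so √2·a = 4r, so r = 0.3536 × a = 2.12 Å.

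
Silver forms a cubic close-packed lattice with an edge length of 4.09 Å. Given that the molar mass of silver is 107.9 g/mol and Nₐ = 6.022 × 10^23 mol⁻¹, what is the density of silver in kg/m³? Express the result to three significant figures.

An FCC unit cell contains Z = 4 atoms.
Cell volume: a³ = (4.09 Å)³ = (4.090 × 10^-8 cm)³ = 6.842 × 10^-23 cm³.
ρ = Z·M/(N_A·a³) = 4 × 107.9 / (6.022 × 10²³ × 6.842 × 10^-23) = 10.48 g/cm³ = 10500 kg/m³.

10500 kg/m³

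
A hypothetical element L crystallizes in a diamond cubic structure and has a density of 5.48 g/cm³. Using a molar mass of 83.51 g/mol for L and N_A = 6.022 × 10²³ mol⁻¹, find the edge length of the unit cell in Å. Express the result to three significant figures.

5.87 Å

With Z = 8 atoms per diamond cubic cell, a³ = Z·M/(N_A·ρ) = 8 × 83.51 / (6.022 × 10²³ × 5.480 g/cm³) = 2.024 × 10^-22 cm³.
a = (2.024 × 10^-22)^(1/3) = 5.872 × 10^-8 cm = 5.87 Å.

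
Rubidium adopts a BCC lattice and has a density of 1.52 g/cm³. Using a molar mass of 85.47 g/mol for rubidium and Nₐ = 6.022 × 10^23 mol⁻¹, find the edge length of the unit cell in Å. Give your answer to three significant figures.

With Z = 2 atoms per BCC cell, a³ = Z·M/(N_A·ρ) = 2 × 85.47 / (6.022 × 10²³ × 1.520 g/cm³) = 1.867 × 10^-22 cm³.
a = (1.867 × 10^-22)^(1/3) = 5.716 × 10^-8 cm = 5.72 Å.

5.72 Å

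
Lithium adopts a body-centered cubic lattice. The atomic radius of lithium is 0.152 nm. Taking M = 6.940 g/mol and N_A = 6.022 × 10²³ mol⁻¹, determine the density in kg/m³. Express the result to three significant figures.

533 kg/m³

In a BCC lattice, atoms touch along the body diagonal, so √3·a = 4r, giving a = 0.3510 nm = 3.510 × 10^-8 cm.
With Z = 2, ρ = Z·M/(N_A·a³) = 2 × 6.940 / (6.022 × 10²³ × 4.325 × 10^-23) = 0.5329 g/cm³ = 533 kg/m³.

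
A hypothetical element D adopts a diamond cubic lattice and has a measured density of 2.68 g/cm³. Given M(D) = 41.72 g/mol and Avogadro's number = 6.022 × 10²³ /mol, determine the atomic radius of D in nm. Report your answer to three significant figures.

0.128 nm

For a diamond cubic cell (Z = 8), a³ = Z·M/(N_A·ρ) = 8 × 41.72 / (6.022 × 10²³ × 2.680) = 2.068 × 10^-22 cm³, so a = 5.914 × 10^-8 cm = 0.5914 nm.
Nearest neighbors lie along the body diagonal with √3·a = 8r, so r = 0.2165 × a = 0.128 nm.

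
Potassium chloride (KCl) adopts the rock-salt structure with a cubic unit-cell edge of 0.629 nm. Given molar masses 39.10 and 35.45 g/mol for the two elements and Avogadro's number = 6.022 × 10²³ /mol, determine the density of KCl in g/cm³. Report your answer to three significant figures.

1.99 g/cm³

The rock-salt structure contains Z = 4 formula units per cell; M(KCl) = 39.10 + 35.45 = 74.55 g/mol.
a³ = (6.290 × 10^-8 cm)³ = 2.489 × 10^-22 cm³.
ρ = 4 × 74.55 / (6.022 × 10²³ × 2.489 × 10^-22) = 1.990 g/cm³.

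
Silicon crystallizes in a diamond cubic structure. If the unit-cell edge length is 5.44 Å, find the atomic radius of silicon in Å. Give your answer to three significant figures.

1.18 Å

In a diamond cubic lattice, nearest neighbors lie along the body diagonal with √3·a = 8r.
r = √3·a/8 = 1.7321 × 5.44 / 8 = 1.18 Å.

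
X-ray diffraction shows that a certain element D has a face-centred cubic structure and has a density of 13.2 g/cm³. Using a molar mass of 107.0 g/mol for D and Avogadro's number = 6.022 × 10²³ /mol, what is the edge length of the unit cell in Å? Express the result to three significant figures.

With Z = 4 atoms per FCC cell, a³ = Z·M/(N_A·ρ) = 4 × 107.0 / (6.022 × 10²³ × 13.20 g/cm³) = 5.384 × 10^-23 cm³.
a = (5.384 × 10^-23)^(1/3) = 3.776 × 10^-8 cm = 3.78 Å.

3.78 Å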